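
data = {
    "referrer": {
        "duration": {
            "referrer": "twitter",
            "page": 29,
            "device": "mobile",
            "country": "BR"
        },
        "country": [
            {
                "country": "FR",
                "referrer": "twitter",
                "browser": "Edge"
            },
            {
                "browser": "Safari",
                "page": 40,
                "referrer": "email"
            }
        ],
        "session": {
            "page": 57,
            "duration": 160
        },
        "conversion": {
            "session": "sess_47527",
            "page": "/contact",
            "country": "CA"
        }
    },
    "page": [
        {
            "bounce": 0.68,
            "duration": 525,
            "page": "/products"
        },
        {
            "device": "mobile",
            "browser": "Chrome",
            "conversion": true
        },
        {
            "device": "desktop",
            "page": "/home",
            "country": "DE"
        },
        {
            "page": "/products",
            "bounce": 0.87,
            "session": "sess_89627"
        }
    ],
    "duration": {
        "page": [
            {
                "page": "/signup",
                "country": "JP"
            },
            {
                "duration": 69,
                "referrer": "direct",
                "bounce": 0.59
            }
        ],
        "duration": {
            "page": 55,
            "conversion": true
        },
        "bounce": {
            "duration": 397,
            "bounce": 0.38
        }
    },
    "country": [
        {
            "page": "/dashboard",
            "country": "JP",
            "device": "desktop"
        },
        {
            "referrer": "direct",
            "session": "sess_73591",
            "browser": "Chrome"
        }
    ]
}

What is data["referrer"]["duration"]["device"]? "mobile"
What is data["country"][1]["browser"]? "Chrome"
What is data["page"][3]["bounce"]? 0.87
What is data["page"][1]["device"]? "mobile"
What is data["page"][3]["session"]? "sess_89627"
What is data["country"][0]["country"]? "JP"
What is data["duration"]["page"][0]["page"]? "/signup"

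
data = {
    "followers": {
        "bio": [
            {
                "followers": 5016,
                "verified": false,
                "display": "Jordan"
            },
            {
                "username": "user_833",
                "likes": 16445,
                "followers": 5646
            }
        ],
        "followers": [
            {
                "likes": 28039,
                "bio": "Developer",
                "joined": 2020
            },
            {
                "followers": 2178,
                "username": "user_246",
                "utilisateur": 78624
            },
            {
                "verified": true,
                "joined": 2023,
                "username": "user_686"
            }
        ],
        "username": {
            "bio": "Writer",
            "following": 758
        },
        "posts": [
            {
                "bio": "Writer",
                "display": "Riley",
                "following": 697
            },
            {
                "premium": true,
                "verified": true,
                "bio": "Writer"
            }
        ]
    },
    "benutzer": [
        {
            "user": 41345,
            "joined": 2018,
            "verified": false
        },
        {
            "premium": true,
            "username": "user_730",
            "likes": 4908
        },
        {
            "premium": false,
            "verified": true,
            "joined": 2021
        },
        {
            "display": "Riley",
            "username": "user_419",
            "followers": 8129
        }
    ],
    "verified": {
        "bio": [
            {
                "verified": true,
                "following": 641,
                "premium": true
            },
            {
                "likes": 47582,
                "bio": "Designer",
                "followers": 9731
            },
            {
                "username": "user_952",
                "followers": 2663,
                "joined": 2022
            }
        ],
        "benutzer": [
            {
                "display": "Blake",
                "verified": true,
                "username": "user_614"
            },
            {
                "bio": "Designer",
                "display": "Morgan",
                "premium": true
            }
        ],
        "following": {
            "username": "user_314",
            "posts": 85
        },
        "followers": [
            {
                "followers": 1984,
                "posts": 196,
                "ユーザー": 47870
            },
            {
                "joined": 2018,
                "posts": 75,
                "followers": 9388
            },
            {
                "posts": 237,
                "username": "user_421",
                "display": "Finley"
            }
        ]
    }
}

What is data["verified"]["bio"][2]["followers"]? 2663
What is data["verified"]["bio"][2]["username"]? "user_952"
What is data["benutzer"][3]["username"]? "user_419"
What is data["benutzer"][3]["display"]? "Riley"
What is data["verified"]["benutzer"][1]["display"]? "Morgan"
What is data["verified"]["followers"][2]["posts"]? 237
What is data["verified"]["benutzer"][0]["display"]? "Blake"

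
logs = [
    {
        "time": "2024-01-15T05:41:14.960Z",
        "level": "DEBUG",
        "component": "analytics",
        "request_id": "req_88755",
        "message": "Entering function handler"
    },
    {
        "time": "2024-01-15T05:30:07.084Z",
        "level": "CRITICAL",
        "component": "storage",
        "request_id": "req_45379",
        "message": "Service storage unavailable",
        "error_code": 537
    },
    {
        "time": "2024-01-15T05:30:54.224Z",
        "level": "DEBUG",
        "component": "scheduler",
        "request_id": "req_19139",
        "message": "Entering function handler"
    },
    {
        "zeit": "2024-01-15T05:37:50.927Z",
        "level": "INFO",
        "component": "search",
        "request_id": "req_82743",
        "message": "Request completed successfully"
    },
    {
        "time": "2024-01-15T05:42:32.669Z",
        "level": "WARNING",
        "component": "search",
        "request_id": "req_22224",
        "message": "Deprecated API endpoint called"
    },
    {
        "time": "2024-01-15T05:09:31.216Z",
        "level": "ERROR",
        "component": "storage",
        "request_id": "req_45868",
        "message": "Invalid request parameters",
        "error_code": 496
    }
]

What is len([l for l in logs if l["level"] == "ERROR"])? 1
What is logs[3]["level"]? "INFO"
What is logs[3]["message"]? "Request completed successfully"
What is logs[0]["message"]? "Entering function handler"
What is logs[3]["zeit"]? "2024-01-15T05:37:50.927Z"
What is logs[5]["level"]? "ERROR"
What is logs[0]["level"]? "DEBUG"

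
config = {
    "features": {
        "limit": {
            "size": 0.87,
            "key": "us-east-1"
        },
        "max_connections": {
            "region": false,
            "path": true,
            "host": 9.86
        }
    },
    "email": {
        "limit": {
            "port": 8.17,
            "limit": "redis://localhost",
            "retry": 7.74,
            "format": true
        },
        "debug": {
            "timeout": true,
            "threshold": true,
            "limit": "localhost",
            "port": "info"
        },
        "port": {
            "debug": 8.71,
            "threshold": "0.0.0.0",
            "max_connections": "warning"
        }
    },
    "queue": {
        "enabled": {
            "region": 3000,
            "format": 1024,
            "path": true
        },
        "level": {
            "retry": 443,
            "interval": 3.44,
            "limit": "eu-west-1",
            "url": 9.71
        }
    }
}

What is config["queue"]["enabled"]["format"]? 1024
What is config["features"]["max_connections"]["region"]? False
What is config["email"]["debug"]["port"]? "info"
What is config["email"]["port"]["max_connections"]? "warning"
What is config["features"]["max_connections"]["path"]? True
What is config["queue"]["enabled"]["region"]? 3000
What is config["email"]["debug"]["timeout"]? True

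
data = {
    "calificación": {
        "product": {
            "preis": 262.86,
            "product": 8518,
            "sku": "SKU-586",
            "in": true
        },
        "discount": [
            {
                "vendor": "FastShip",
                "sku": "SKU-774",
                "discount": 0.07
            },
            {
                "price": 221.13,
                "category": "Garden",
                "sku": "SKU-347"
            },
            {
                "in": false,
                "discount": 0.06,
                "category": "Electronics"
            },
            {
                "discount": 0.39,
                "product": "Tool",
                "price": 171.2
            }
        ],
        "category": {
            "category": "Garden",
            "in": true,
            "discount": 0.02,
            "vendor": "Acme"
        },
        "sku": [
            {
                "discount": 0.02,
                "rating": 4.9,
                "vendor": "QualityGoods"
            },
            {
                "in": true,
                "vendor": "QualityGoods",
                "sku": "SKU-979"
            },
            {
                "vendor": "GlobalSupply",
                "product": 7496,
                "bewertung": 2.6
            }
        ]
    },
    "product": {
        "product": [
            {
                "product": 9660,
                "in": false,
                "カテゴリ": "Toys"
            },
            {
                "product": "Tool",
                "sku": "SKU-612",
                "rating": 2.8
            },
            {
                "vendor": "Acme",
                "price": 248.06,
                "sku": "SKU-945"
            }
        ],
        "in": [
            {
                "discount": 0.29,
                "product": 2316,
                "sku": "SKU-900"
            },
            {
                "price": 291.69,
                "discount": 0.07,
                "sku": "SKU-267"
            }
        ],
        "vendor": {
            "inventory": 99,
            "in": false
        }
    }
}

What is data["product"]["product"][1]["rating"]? 2.8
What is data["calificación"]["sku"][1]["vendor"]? "QualityGoods"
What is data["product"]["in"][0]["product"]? 2316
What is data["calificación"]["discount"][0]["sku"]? "SKU-774"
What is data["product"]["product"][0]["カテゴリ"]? "Toys"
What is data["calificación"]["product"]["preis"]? 262.86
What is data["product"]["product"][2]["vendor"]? "Acme"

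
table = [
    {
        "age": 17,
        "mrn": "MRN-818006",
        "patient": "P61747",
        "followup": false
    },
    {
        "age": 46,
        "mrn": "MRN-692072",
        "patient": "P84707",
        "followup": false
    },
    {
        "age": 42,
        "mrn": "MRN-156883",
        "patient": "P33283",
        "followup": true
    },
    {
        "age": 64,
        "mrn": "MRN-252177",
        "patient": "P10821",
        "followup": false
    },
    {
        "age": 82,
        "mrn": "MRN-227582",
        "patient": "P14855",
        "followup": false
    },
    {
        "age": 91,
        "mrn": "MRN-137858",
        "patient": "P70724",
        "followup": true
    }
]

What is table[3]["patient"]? "P10821"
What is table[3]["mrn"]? "MRN-252177"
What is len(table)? 6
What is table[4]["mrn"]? "MRN-227582"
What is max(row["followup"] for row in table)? True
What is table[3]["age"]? 64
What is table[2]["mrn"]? "MRN-156883"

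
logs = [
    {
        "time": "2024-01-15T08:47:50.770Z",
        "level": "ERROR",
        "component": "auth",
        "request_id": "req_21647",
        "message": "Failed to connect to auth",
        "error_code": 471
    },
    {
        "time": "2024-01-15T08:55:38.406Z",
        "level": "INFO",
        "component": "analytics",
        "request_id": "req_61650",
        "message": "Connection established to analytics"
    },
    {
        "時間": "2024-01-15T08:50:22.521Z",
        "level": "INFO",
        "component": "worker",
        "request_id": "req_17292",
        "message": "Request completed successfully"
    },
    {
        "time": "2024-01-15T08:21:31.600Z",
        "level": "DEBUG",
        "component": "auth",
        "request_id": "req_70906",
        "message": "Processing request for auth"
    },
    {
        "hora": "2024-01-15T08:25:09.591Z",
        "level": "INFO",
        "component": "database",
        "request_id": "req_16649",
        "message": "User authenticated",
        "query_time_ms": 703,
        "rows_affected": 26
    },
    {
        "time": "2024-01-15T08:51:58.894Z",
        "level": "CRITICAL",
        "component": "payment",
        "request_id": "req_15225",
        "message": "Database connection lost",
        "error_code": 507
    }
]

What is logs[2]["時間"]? "2024-01-15T08:50:22.521Z"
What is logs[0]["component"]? "auth"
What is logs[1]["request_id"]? "req_61650"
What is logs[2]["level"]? "INFO"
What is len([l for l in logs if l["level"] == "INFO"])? 3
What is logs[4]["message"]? "User authenticated"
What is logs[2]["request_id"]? "req_17292"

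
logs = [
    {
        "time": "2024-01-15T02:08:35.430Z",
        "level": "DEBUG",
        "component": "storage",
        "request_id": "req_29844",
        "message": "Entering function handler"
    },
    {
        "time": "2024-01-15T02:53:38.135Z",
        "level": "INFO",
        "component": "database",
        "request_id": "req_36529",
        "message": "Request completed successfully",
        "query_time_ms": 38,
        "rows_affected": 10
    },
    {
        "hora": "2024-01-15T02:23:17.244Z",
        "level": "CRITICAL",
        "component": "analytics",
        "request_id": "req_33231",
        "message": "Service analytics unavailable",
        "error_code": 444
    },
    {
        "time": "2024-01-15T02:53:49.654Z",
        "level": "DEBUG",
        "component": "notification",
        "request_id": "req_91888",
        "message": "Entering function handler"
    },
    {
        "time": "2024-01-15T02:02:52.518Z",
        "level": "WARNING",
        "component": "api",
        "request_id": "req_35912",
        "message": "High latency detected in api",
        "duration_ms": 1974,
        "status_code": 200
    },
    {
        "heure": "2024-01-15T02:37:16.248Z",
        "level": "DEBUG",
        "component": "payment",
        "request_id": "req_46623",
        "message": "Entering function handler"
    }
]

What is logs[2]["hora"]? "2024-01-15T02:23:17.244Z"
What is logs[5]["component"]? "payment"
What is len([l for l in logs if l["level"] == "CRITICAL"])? 1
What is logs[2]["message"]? "Service analytics unavailable"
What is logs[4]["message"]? "High latency detected in api"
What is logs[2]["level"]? "CRITICAL"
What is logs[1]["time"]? "2024-01-15T02:53:38.135Z"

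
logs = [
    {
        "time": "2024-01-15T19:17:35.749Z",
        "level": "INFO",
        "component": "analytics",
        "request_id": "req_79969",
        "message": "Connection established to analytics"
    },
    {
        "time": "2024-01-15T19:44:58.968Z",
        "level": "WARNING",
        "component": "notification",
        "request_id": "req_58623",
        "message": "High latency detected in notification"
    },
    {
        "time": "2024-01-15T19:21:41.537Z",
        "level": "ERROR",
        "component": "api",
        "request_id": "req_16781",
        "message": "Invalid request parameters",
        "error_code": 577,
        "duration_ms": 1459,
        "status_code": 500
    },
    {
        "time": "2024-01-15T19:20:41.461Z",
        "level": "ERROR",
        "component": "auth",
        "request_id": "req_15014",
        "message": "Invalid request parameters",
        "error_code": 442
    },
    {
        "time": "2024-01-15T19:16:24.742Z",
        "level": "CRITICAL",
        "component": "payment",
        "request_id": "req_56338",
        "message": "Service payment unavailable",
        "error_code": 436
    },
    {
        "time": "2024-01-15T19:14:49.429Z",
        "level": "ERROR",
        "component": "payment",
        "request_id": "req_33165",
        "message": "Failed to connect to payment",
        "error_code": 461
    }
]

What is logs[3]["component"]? "auth"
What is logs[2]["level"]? "ERROR"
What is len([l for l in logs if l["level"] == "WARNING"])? 1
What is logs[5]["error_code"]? 461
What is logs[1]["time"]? "2024-01-15T19:44:58.968Z"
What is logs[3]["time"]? "2024-01-15T19:20:41.461Z"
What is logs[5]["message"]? "Failed to connect to payment"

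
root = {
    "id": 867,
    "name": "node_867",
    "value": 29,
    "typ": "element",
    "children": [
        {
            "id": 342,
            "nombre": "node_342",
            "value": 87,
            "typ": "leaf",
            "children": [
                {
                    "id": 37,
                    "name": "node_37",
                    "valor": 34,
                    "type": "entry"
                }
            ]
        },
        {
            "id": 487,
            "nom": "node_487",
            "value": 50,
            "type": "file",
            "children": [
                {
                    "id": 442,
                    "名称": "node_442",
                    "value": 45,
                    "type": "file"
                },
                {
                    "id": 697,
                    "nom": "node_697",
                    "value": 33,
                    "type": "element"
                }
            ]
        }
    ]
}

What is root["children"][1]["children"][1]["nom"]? "node_697"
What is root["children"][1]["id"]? 487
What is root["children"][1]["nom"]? "node_487"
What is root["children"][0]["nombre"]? "node_342"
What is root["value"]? 29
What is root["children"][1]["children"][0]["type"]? "file"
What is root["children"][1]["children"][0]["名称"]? "node_442"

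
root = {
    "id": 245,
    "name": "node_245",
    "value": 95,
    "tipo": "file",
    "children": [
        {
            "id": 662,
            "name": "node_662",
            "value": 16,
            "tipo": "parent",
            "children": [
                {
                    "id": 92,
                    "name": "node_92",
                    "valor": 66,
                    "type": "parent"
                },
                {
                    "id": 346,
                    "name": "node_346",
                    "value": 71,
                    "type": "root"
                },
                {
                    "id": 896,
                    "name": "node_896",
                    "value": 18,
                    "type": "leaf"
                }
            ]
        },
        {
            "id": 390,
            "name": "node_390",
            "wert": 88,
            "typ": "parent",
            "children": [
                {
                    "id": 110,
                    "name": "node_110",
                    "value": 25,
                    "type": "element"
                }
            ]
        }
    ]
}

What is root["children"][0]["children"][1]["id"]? 346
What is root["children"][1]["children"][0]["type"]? "element"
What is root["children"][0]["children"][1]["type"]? "root"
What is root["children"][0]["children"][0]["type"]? "parent"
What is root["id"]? 245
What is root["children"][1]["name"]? "node_390"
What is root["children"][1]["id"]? 390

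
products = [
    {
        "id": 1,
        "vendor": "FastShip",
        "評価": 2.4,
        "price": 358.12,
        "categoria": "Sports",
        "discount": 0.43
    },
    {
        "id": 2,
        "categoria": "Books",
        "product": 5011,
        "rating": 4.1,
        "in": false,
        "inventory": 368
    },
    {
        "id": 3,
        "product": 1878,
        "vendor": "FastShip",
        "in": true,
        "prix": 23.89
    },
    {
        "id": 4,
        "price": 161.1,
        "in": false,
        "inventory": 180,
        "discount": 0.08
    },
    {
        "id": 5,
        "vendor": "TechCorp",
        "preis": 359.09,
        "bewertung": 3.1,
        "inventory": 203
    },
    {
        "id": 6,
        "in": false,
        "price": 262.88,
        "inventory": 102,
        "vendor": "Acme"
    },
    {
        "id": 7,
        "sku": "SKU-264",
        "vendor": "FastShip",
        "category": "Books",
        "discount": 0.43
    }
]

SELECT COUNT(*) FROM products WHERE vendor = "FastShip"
3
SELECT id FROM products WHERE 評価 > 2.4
[]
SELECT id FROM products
[1, 2, 3, 4, 5, 6, 7]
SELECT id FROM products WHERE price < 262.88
[4]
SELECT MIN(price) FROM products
161.1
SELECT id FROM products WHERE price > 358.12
[]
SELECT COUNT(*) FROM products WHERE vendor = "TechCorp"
1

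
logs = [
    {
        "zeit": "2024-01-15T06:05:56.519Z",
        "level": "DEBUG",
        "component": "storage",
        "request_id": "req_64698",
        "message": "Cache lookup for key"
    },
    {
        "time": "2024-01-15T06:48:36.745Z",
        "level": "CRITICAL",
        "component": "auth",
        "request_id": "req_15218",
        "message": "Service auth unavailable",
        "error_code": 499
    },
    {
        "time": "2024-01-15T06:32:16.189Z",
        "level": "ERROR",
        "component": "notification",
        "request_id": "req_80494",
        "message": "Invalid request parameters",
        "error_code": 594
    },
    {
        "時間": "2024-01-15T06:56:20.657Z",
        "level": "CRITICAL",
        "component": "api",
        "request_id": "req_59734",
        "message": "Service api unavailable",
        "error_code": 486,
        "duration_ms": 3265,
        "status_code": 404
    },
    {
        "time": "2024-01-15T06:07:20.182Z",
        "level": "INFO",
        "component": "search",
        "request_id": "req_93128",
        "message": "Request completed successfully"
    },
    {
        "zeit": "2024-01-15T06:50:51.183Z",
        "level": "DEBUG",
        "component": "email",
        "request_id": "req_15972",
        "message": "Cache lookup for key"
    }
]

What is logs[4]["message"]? "Request completed successfully"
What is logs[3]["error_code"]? 486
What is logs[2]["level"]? "ERROR"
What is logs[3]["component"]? "api"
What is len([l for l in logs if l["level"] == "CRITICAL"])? 2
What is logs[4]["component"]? "search"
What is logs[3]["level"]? "CRITICAL"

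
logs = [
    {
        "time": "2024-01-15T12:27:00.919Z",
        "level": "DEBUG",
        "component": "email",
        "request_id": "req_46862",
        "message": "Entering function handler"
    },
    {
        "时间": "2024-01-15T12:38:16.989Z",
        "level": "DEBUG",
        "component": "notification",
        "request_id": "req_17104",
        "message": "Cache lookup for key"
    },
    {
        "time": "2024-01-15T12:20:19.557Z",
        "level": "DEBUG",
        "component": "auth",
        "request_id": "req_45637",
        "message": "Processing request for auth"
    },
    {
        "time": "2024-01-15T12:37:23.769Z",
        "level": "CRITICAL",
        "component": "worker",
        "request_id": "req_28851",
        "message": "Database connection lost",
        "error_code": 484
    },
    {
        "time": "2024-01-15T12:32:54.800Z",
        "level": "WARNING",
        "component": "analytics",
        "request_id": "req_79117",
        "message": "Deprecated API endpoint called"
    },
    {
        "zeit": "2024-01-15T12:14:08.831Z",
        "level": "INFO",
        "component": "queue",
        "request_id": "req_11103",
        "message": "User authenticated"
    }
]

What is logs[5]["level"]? "INFO"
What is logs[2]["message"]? "Processing request for auth"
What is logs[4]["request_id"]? "req_79117"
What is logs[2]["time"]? "2024-01-15T12:20:19.557Z"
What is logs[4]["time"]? "2024-01-15T12:32:54.800Z"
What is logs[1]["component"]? "notification"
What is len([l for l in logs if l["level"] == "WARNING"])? 1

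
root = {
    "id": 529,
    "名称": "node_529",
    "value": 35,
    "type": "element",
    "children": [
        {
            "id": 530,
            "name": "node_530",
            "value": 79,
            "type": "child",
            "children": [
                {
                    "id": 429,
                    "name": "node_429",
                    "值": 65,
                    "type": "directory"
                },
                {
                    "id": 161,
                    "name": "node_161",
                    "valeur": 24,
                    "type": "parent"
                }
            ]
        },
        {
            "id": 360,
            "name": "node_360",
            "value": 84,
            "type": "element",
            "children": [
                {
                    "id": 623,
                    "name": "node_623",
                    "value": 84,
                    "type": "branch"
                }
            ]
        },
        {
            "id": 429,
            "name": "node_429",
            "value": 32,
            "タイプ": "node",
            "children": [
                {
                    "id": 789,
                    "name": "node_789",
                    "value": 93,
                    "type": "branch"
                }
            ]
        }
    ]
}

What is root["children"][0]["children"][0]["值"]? 65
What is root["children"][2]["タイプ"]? "node"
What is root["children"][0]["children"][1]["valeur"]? 24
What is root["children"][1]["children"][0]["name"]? "node_623"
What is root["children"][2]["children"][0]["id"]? 789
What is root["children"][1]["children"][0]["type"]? "branch"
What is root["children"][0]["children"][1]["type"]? "parent"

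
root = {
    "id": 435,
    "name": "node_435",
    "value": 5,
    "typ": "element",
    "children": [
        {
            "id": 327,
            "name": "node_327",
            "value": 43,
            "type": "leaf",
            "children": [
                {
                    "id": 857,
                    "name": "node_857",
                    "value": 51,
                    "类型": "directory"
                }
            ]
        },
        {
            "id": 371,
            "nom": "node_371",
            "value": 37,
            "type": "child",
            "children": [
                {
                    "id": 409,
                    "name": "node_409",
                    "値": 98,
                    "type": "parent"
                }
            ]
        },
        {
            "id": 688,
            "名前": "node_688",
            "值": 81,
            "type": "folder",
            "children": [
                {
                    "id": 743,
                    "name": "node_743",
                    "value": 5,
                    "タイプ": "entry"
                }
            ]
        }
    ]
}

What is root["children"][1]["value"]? 37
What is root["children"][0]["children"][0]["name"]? "node_857"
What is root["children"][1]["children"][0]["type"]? "parent"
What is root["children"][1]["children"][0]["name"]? "node_409"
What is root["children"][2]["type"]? "folder"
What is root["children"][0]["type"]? "leaf"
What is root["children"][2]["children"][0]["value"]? 5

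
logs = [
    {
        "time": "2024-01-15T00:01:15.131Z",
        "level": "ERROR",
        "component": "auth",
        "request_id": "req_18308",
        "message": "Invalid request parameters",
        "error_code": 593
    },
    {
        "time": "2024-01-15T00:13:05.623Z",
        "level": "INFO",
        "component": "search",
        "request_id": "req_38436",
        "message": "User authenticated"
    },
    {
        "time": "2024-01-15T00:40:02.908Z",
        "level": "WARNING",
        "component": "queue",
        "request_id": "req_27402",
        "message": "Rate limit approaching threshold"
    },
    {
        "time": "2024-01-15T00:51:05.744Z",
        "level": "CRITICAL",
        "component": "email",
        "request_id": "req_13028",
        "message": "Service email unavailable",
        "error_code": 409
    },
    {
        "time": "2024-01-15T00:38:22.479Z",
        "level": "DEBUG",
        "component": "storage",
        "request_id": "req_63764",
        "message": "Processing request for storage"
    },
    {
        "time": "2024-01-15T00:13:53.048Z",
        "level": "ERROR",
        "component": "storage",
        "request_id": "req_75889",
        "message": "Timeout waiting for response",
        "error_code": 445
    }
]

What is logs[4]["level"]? "DEBUG"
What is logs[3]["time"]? "2024-01-15T00:51:05.744Z"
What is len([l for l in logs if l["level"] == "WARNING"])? 1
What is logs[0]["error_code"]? 593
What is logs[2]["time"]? "2024-01-15T00:40:02.908Z"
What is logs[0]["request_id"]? "req_18308"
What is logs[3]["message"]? "Service email unavailable"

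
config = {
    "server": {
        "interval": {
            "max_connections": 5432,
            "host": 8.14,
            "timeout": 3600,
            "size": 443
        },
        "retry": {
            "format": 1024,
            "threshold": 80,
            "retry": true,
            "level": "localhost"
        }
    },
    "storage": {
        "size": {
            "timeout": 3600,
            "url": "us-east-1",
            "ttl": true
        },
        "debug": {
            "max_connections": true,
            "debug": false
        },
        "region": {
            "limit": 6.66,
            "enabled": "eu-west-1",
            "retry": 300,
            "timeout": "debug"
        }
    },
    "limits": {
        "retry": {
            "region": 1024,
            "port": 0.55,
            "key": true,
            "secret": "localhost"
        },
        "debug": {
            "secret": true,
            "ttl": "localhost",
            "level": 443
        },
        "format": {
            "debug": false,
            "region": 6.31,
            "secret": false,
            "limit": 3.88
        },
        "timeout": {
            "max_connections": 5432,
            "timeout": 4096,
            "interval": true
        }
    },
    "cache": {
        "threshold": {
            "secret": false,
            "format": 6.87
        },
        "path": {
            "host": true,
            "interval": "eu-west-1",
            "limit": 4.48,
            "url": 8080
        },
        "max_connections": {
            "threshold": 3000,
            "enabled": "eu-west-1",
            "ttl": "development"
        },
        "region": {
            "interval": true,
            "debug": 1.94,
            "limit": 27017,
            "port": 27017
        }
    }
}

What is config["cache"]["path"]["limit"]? 4.48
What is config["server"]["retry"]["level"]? "localhost"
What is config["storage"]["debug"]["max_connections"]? True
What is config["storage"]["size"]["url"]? "us-east-1"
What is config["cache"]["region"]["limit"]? 27017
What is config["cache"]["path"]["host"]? True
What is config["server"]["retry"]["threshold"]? 80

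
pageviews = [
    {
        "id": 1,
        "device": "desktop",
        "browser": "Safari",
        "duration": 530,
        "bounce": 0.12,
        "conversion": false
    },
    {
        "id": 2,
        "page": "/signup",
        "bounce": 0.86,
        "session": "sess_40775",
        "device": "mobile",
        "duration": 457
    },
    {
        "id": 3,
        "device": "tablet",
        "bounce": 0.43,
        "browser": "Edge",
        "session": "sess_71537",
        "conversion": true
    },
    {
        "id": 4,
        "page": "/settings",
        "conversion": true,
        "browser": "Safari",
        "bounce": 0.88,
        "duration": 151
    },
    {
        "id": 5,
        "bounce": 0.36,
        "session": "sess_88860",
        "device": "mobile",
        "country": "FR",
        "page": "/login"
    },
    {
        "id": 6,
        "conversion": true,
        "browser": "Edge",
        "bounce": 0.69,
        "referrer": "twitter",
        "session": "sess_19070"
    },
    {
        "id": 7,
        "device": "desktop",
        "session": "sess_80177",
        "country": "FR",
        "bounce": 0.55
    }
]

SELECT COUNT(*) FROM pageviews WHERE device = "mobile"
2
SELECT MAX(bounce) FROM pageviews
0.88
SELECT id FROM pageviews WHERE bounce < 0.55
[1, 3, 5]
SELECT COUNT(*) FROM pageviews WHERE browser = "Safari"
2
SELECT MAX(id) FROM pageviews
7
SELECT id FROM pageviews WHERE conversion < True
[1]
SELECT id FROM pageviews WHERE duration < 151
[]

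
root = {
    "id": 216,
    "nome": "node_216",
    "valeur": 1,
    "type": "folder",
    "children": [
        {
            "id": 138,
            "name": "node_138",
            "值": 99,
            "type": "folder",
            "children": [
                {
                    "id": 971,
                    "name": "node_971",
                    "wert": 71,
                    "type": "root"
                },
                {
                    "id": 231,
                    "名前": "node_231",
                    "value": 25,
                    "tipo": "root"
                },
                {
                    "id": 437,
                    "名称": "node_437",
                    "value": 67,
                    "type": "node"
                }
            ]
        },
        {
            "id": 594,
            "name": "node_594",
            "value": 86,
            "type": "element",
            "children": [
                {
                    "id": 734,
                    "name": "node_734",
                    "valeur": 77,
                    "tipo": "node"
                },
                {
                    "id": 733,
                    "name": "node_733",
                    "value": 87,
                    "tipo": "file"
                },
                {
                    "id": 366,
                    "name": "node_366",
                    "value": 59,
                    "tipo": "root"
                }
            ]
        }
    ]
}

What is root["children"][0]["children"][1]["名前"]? "node_231"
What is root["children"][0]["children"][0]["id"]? 971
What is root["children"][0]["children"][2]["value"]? 67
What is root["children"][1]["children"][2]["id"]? 366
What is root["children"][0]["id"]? 138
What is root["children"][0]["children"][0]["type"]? "root"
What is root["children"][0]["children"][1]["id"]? 231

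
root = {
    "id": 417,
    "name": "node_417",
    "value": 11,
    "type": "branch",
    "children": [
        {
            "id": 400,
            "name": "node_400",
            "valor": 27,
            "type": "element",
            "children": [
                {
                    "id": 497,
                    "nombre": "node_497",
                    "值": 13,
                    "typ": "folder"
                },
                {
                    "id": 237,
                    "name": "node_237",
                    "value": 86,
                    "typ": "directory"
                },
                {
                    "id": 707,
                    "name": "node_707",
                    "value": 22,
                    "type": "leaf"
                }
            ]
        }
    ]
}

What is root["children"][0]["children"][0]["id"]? 497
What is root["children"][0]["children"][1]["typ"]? "directory"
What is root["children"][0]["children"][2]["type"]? "leaf"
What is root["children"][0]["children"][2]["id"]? 707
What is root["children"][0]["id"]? 400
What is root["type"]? "branch"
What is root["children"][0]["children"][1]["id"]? 237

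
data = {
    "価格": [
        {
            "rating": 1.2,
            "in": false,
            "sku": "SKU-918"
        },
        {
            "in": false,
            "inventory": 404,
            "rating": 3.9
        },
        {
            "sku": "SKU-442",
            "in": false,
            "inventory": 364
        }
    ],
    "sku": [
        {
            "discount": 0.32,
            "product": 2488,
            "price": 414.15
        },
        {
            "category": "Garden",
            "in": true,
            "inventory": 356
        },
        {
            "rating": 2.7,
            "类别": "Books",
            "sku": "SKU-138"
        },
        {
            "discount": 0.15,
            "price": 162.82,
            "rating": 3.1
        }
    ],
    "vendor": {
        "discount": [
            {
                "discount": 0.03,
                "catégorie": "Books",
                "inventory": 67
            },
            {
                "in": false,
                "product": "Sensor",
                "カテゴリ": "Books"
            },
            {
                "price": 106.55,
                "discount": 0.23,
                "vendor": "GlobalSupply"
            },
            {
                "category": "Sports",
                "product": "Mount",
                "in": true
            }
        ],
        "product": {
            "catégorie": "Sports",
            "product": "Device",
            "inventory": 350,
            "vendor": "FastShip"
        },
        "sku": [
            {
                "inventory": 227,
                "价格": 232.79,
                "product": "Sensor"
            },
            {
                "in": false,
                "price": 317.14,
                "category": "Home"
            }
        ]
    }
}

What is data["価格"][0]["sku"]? "SKU-918"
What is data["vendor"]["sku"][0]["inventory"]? 227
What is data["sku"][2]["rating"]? 2.7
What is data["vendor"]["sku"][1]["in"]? False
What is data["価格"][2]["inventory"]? 364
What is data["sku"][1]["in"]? True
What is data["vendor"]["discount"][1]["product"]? "Sensor"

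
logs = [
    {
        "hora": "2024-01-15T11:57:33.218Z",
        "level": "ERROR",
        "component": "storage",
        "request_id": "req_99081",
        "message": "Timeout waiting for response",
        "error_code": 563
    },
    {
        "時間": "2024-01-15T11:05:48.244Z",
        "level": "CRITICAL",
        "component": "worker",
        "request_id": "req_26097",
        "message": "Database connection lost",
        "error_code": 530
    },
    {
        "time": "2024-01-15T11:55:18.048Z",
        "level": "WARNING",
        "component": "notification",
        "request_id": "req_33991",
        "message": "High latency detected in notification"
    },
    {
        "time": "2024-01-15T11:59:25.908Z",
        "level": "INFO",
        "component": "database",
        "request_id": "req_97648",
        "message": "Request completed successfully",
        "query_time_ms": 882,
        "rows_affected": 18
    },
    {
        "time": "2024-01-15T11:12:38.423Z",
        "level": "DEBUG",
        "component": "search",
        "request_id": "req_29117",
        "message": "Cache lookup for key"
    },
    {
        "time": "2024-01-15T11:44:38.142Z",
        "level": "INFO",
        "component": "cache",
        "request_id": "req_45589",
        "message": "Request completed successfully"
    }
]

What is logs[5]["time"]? "2024-01-15T11:44:38.142Z"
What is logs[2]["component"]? "notification"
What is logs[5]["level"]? "INFO"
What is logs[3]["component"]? "database"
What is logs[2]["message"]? "High latency detected in notification"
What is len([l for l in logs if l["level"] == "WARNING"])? 1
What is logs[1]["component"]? "worker"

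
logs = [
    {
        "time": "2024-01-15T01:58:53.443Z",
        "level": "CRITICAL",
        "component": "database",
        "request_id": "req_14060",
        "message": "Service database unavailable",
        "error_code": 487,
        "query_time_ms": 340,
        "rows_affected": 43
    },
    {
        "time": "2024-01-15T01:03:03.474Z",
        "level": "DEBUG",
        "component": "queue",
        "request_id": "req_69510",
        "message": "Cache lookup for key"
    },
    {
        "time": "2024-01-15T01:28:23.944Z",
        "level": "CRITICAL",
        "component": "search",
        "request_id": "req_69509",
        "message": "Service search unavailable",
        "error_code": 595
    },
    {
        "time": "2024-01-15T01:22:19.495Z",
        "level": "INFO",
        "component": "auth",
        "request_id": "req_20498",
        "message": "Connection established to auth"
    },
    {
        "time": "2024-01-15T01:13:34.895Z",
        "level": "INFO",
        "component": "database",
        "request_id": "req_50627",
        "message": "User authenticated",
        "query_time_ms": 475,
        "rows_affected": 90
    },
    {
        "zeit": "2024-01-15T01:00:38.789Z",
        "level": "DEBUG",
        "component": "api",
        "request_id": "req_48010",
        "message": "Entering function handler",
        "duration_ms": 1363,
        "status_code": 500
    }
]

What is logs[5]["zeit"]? "2024-01-15T01:00:38.789Z"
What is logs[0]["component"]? "database"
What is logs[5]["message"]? "Entering function handler"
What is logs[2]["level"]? "CRITICAL"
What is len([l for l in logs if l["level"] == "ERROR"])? 0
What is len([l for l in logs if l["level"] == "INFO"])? 2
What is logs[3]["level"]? "INFO"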